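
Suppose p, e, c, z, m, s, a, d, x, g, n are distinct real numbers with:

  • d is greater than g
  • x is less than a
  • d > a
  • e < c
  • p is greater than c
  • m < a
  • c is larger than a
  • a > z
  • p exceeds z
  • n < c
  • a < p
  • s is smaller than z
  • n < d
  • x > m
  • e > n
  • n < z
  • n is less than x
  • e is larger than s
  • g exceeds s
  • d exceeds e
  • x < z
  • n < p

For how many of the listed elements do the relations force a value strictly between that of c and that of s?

The relations place s below c. An element lies strictly between them when it is forced above s and also forced below c.
Above s: {z, a, e, g, d, p}. Below c: {m, n, x, z, a, e}.
Intersection: {z, a, e} — 3.

3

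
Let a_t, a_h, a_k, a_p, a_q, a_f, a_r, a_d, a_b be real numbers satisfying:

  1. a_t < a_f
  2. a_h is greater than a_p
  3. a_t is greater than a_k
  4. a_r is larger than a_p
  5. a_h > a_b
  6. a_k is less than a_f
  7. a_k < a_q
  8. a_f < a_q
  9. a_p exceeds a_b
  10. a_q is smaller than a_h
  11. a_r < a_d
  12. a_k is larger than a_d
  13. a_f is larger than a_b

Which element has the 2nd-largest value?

a_q

Piecing the relations together gives one ordering: a_b < a_p < a_r < a_d < a_k < a_t < a_f < a_q < a_h.
Counting 2 from the largest end gives a_q.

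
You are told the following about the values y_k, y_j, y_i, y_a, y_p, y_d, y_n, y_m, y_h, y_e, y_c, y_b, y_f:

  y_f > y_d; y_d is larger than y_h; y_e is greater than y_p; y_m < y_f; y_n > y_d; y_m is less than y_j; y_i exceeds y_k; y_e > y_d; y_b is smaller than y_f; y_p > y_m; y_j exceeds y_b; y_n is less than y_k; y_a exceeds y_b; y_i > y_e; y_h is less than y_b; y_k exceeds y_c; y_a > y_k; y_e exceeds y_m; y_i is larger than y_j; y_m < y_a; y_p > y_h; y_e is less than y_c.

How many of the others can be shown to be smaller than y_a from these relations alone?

9

From y_a the given relations immediately reach y_m, y_b, y_k.
From those, y_h, y_n, y_c — 6 in total.
From those, y_d, y_e — 8 in total.
From those, y_p — 9 in total.
Nothing else is reachable below y_a; 9 in all.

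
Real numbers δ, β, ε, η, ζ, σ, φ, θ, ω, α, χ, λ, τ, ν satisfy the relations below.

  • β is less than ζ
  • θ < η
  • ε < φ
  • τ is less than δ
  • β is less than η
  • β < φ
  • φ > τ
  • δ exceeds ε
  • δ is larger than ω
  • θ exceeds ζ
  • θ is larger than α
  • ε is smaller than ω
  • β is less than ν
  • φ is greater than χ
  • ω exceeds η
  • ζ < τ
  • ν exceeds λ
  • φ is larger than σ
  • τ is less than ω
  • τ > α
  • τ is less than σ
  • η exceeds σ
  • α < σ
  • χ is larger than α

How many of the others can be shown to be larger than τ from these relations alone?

5

The elements the relations force above τ are σ, η, ω, δ, φ — no chain reaches any other.
That is 5.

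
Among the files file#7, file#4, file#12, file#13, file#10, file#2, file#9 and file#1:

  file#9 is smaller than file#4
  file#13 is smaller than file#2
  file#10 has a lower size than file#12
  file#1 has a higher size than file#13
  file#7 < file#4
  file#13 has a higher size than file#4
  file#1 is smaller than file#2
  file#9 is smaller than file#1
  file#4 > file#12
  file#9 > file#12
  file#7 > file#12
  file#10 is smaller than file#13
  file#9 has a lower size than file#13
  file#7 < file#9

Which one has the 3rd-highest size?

Piecing the relations together gives one ordering: file#10 < file#12 < file#7 < file#9 < file#4 < file#13 < file#1 < file#2.
Counting 3 from the largest end gives file#13.

file#13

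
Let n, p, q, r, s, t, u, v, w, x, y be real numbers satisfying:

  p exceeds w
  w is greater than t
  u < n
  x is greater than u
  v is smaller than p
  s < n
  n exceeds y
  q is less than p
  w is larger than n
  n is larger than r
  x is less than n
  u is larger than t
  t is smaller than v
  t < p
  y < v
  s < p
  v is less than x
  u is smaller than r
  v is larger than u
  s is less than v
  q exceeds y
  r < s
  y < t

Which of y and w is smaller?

y

The relevant relations are y < t; t < u; u < r; r < s; s < v; v < x; x < n; n < w.
Together: y < t < u < r < s < v < x < n < w.
So y < w; y is the smaller of the two.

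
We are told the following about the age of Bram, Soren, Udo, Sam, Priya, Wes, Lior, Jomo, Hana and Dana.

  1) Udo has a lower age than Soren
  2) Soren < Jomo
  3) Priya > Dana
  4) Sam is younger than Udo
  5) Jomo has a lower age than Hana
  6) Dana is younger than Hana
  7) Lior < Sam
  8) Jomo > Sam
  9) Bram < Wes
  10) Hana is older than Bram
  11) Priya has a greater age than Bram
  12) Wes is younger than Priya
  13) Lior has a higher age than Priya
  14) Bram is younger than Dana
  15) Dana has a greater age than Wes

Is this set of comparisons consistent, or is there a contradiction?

consistent

The single ordering Bram < Wes < Dana < Priya < Lior < Sam < Udo < Soren < Jomo < Hana satisfies every listed relation, so no contradiction arises.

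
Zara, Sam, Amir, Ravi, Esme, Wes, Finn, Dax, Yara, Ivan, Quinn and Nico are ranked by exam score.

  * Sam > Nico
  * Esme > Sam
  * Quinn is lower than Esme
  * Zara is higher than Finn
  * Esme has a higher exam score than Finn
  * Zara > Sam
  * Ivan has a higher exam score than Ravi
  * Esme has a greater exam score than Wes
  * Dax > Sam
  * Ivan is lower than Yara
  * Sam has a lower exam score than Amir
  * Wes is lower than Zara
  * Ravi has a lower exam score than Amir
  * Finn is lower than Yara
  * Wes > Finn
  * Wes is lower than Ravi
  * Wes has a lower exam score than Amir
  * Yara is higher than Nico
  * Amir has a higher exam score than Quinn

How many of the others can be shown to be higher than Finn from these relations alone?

Directly above Finn: Wes, Yara, Esme, Zara.
One step further: Ravi, Amir (6 so far).
One step further: Ivan (7 so far).
Nothing else is reachable above Finn; 7 in all.

7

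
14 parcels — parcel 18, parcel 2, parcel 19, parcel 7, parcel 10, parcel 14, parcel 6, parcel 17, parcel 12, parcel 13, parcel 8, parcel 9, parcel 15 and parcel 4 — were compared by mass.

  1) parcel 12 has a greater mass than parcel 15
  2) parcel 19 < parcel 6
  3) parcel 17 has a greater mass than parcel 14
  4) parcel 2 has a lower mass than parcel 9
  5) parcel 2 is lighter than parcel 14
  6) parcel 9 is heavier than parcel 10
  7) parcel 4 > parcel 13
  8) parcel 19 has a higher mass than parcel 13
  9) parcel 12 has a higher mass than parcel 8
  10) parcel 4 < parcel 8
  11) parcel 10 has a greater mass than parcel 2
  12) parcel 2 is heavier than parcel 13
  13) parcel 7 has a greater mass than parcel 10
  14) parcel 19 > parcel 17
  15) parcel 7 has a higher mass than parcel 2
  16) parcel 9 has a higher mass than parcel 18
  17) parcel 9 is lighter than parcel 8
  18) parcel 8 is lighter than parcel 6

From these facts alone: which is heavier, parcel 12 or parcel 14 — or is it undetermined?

Following every chain through parcel 14: above parcel 14 we get parcel 17, parcel 19, parcel 6; below parcel 14 we get parcel 13, parcel 2.
parcel 12 is not reached, and no chain runs the other way from parcel 12 to parcel 14.
So the given relations leave the order of parcel 14 and parcel 12 undetermined.

undetermined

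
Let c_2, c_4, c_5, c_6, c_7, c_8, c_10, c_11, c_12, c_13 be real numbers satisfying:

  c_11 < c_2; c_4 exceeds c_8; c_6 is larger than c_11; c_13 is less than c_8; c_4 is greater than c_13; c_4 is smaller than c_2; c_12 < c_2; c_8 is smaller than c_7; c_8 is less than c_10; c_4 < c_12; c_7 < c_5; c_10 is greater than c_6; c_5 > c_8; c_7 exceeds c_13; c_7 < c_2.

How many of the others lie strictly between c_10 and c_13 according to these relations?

1

The relations place c_13 below c_10. An element lies strictly between them when it is forced above c_13 and also forced below c_10.
Above c_13: {c_8, c_7, c_4, c_5, c_12, c_2}. Below c_10: {c_8, c_11, c_6}.
Intersection: {c_8} — 1.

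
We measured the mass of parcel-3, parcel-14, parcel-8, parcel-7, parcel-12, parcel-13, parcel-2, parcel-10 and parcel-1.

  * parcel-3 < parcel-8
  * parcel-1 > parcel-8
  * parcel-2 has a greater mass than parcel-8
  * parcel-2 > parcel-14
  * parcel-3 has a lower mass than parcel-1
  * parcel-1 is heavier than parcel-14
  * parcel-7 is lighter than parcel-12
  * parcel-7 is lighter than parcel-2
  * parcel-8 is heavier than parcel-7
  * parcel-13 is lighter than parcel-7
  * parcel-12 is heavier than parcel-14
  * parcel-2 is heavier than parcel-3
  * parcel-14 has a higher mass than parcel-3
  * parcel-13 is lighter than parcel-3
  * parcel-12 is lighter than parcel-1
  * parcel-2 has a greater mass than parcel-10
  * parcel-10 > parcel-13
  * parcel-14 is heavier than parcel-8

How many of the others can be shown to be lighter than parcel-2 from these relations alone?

6

From parcel-2 the given relations immediately reach parcel-7, parcel-3, parcel-8, parcel-10, parcel-14.
From those, parcel-13 — 6 in total.
Nothing else is reachable below parcel-2; 6 in all.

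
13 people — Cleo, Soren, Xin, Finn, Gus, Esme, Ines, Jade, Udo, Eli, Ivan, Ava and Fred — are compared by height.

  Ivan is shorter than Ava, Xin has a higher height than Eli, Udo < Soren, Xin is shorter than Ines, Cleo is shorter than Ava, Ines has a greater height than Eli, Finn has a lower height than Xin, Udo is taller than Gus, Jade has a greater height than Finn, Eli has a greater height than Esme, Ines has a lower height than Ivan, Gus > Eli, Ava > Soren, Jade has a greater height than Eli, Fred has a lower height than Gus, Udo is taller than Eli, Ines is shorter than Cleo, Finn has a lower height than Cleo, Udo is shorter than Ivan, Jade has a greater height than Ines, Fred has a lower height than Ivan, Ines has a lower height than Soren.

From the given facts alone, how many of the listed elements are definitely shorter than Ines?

Directly below Ines: Eli, Xin.
One step further: Esme, Finn (4 so far).
No other element is forced below Ines by the given relations, so the count is 4.

4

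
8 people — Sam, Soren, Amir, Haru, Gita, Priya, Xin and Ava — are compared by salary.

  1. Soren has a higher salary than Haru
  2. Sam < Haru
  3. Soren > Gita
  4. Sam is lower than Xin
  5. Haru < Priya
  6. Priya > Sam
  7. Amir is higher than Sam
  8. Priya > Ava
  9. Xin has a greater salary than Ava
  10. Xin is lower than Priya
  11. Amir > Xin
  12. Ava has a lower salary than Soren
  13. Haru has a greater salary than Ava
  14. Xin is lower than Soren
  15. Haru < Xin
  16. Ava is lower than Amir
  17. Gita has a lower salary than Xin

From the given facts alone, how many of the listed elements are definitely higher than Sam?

Directly above Sam: Haru, Xin, Amir, Priya.
One step further: Soren (5 so far).
Nothing else is reachable above Sam; 5 in all.

5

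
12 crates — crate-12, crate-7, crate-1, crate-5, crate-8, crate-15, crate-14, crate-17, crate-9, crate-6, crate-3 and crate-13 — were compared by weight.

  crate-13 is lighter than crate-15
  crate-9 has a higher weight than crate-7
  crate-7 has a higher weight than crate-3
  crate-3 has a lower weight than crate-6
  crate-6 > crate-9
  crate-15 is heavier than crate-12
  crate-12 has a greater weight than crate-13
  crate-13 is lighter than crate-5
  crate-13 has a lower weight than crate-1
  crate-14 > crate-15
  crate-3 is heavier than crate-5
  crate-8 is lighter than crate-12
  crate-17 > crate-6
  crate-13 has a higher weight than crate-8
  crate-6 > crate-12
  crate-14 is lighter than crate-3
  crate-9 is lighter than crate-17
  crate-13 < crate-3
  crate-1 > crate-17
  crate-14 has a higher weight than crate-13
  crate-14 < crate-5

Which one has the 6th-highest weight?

crate-3

The consecutive relations fix a unique order: crate-8 < crate-13 < crate-12 < crate-15 < crate-14 < crate-5 < crate-3 < crate-7 < crate-9 < crate-6 < crate-17 < crate-1.
The 6th largest is crate-3.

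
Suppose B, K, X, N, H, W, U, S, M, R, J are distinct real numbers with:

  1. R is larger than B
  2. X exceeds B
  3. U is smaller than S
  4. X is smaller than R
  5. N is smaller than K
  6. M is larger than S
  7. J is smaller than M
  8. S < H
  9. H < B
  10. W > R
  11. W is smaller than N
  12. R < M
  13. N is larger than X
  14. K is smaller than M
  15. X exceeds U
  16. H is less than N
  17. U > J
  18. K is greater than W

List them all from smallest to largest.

J < U < S < H < B < X < R < W < N < K < M

Nothing is placed below J, so it is least; from there J < U; U < S; S < H; H < B; B < X; X < R; R < W; W < N; N < K; K < M, each given directly.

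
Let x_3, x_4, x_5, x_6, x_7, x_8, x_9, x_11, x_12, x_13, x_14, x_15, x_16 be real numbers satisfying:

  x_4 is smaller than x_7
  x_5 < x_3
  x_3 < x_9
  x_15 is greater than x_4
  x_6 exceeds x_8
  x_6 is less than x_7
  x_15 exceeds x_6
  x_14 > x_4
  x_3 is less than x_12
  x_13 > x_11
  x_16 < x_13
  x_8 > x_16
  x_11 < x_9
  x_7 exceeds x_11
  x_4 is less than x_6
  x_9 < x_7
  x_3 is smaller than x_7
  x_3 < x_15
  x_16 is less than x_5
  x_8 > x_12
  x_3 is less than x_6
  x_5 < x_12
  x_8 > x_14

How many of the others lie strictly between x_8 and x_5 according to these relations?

Chaining upward from x_5 reaches: x_3, x_12, x_9, x_6, x_15, x_7.
Chaining downward from x_8 reaches: x_4, x_16, x_3, x_12, x_14.
Strictly between x_5 and x_8 are those in both lists: x_3, x_12 — 2 elements.

2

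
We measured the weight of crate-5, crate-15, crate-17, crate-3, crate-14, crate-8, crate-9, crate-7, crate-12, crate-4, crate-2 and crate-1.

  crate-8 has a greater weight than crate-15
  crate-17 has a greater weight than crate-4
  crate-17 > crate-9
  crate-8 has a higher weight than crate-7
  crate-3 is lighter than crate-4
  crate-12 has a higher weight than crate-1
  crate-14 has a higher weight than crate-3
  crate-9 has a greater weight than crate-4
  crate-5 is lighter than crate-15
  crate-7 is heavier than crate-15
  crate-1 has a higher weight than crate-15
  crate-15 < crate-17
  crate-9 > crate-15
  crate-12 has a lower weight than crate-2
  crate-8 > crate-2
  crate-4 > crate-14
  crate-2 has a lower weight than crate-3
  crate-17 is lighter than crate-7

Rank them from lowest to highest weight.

crate-5 < crate-15 < crate-1 < crate-12 < crate-2 < crate-3 < crate-14 < crate-4 < crate-9 < crate-17 < crate-7 < crate-8

The consecutive links are each given: crate-5 < crate-15; crate-15 < crate-1; crate-1 < crate-12; crate-12 < crate-2; crate-2 < crate-3; crate-3 < crate-14; crate-14 < crate-4; crate-4 < crate-9; crate-9 < crate-17; crate-17 < crate-7; crate-7 < crate-8.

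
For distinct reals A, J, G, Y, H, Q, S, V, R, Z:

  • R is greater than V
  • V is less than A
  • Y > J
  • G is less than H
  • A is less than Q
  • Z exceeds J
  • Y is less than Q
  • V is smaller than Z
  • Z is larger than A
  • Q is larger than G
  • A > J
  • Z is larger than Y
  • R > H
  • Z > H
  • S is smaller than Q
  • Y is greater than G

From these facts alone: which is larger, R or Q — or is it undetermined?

Following every chain through R: below R we get G, H, V.
Q is not reached, and no chain runs the other way from Q to R.
So the given relations leave the order of R and Q undetermined.

undetermined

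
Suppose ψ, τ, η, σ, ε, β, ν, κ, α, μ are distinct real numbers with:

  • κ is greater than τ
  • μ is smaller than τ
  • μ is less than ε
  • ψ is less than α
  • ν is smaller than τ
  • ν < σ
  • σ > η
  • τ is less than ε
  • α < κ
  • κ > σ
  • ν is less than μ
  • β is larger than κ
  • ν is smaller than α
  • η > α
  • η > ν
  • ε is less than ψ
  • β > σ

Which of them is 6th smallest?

The consecutive relations fix a unique order: ν < μ < τ < ε < ψ < α < η < σ < κ < β.
The 6th smallest is α.

α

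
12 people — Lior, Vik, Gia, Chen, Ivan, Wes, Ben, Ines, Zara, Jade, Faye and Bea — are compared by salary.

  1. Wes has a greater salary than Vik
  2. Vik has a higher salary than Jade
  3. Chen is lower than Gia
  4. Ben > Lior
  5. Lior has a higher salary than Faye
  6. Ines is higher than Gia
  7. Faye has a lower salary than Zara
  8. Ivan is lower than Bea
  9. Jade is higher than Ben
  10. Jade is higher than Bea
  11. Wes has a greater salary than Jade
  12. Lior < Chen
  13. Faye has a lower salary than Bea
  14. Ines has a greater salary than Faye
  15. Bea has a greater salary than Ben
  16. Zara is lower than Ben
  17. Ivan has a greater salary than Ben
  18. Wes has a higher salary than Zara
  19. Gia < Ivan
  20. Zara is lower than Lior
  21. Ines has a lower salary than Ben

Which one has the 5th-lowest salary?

Gia

The consecutive relations fix a unique order: Faye < Zara < Lior < Chen < Gia < Ines < Ben < Ivan < Bea < Jade < Vik < Wes.
The 5th smallest is Gia.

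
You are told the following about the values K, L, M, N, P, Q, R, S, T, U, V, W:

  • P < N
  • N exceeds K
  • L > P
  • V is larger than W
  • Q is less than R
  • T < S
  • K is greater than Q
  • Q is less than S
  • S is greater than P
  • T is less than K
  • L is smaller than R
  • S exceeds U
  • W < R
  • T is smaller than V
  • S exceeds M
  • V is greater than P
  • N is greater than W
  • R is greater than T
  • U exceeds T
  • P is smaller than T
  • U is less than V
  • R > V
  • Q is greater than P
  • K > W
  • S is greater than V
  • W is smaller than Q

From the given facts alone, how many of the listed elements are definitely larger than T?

From T the given relations immediately reach U, V, R, K, S.
From those, N — 6 in total.
No other element is forced above T by the given relations, so the count is 6.

6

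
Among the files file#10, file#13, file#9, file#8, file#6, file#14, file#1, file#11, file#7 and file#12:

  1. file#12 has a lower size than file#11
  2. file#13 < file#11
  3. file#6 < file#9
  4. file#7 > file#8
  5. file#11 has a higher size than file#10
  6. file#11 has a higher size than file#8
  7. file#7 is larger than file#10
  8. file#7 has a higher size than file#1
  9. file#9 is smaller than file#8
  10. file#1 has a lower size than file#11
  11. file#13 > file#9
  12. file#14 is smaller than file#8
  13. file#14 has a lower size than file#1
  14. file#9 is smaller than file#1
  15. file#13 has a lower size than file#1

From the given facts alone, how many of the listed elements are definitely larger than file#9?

5

Directly above file#9: file#13, file#1, file#8.
One step further: file#7, file#11 (5 so far).
Nothing else is reachable above file#9; 5 in all.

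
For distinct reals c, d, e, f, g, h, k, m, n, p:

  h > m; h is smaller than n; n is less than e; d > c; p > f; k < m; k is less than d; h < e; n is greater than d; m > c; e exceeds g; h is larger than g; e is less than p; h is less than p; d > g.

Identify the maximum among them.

p

Chaining downward from p: directly below it, h, f, e; then m, g, n; then c, k, d.
That covers every other element, and nothing is given above p, so p is the maximum.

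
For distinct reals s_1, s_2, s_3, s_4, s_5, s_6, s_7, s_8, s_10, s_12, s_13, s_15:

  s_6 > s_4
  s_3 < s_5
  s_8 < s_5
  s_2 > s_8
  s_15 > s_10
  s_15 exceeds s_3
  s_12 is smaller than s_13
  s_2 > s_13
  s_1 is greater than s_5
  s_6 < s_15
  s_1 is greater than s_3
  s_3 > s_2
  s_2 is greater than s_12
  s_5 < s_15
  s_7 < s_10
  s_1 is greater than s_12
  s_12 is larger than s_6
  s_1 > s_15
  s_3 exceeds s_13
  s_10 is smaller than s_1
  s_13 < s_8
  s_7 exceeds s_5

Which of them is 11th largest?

Piecing the relations together gives one ordering: s_4 < s_6 < s_12 < s_13 < s_8 < s_2 < s_3 < s_5 < s_7 < s_10 < s_15 < s_1.
Counting 11 from the largest end gives s_6.

s_6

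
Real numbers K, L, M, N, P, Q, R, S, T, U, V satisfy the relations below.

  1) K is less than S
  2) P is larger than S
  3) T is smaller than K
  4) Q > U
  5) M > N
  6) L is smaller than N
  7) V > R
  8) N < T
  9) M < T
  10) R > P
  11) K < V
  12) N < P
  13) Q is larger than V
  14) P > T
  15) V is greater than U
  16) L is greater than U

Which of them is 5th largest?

S

Chaining the given pairs: U < L < N < M < T < K < S < P < R < V < Q.
Counting 5 from the largest end gives S.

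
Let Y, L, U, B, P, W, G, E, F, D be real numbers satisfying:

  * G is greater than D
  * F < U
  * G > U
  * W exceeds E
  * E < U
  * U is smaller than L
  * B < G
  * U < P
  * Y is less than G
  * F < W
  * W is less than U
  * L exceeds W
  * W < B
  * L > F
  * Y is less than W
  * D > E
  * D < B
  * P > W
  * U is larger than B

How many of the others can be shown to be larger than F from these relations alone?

6

The elements the relations force above F are W, B, U, L, P, G — no chain reaches any other.
That is 6.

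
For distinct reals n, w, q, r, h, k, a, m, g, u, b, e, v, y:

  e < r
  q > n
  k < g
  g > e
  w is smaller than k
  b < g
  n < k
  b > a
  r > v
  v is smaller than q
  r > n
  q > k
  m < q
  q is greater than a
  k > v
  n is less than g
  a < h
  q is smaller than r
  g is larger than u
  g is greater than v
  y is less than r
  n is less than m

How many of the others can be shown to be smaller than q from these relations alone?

6

From q the given relations immediately reach a, n, v, k, m.
From those, w — 6 in total.
No other element is forced below q by the given relations, so the count is 6.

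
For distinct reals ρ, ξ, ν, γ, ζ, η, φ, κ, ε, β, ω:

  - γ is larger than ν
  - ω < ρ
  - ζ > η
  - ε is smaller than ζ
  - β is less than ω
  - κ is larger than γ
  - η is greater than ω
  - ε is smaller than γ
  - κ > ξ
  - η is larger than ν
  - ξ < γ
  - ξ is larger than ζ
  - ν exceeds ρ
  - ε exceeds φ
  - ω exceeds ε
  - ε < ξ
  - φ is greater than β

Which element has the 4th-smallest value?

ω

The consecutive relations fix a unique order: β < φ < ε < ω < ρ < ν < η < ζ < ξ < γ < κ.
The 4th smallest is ω.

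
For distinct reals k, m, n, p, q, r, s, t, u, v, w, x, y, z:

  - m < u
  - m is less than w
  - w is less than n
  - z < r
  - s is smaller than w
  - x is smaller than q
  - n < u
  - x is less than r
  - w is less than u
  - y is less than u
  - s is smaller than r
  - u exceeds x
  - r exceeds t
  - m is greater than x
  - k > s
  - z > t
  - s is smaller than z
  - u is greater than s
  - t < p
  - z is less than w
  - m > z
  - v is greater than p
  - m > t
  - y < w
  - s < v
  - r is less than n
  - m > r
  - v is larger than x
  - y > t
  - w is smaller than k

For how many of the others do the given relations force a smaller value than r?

4

From r the given relations immediately reach x, s, t, z.
No other element is forced below r by the given relations, so the count is 4.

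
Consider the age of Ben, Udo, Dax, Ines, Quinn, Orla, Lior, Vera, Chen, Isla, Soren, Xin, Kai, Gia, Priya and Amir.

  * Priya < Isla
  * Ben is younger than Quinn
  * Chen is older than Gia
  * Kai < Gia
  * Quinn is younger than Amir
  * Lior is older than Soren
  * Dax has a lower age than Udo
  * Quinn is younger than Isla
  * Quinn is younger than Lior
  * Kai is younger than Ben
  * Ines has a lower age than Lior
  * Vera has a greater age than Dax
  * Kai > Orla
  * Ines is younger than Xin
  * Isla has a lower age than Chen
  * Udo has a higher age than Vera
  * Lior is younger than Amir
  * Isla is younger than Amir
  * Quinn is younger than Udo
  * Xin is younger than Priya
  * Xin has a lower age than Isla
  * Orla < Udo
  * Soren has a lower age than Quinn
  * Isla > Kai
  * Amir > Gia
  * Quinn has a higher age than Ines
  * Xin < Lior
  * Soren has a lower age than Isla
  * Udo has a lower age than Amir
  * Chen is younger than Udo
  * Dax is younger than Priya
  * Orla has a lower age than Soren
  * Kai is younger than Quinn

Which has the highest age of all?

Amir

Orla is not greatest since Orla < Soren; Kai is not greatest since Kai < Quinn; Soren is not greatest since Soren < Isla; Ben is not greatest since Ben < Quinn; Ines is not greatest since Ines < Quinn; Dax is not greatest since Dax < Priya; Quinn is not greatest since Quinn < Amir; Gia is not greatest since Gia < Chen; Xin is not greatest since Xin < Priya; Priya is not greatest since Priya < Isla; Isla is not greatest since Isla < Chen; Vera is not greatest since Vera < Udo; Chen is not greatest since Chen < Udo; Lior is not greatest since Lior < Amir; Udo is not greatest since Udo < Amir.
Only Amir has nothing above it, so Amir is the highest age.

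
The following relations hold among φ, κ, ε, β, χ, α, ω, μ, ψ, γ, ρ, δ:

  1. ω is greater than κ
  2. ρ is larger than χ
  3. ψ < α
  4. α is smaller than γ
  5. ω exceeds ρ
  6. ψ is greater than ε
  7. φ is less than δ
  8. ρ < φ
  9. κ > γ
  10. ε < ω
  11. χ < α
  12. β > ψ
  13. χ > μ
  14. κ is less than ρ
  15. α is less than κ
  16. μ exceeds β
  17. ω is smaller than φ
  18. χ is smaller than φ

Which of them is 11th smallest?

φ

Chaining the given pairs: ε < ψ < β < μ < χ < α < γ < κ < ρ < ω < φ < δ.
The 11th smallest is φ.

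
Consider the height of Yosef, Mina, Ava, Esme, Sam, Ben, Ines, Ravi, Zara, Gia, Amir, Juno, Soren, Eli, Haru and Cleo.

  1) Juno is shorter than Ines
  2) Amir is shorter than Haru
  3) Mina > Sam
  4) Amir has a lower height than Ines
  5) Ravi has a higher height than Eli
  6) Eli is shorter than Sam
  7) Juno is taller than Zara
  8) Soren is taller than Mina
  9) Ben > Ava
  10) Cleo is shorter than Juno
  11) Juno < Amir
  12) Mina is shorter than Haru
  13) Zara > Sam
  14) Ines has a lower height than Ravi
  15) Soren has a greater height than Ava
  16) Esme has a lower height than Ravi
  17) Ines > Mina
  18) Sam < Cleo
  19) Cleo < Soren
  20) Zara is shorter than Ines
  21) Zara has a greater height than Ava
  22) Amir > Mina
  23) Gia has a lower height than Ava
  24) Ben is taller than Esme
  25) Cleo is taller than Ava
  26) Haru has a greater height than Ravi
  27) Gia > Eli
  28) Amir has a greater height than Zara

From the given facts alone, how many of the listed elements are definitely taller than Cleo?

6

The elements the relations force above Cleo are Juno, Amir, Ines, Ravi, Soren, Haru — no chain reaches any other.
That is 6.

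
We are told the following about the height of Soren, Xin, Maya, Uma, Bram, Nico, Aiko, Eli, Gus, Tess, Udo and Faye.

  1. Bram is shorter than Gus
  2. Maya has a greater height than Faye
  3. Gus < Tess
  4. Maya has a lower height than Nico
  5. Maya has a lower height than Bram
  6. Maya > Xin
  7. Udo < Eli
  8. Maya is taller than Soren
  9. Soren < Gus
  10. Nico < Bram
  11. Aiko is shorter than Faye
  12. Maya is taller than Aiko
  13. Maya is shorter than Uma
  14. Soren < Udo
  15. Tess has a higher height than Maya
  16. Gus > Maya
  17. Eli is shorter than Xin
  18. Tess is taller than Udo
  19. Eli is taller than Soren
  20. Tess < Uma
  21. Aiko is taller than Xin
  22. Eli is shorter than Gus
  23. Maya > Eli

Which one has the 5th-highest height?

The consecutive relations fix a unique order: Soren < Udo < Eli < Xin < Aiko < Faye < Maya < Nico < Bram < Gus < Tess < Uma.
Counting 5 from the largest end gives Nico.

Nico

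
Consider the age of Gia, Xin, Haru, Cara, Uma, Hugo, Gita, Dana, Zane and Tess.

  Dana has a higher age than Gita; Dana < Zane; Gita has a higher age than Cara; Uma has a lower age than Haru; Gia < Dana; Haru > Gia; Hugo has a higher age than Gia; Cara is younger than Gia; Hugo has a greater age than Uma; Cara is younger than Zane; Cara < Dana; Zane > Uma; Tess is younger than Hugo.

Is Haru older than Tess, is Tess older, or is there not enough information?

Following every chain through Tess: above Tess we get Hugo.
Haru is not reached, and no chain runs the other way from Haru to Tess.
So the given relations leave the order of Tess and Haru undetermined.

undetermined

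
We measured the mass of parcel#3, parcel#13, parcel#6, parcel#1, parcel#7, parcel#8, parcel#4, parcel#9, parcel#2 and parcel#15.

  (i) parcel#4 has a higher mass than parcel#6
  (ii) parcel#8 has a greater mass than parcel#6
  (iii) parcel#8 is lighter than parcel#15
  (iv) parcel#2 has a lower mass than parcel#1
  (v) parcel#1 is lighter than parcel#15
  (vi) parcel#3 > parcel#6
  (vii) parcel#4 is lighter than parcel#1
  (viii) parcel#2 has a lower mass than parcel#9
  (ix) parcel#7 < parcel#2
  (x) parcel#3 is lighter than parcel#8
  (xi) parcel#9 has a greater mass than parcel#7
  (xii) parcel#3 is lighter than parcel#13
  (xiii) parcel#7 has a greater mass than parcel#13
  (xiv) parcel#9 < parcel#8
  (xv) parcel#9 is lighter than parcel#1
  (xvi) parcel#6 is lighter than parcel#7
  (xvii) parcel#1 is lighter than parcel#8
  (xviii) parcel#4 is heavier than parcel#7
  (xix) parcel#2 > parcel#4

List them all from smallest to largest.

parcel#6 < parcel#3 < parcel#13 < parcel#7 < parcel#4 < parcel#2 < parcel#9 < parcel#1 < parcel#8 < parcel#15

Nothing is placed below parcel#6, so it is least; from there parcel#6 < parcel#3; parcel#3 < parcel#13; parcel#13 < parcel#7; parcel#7 < parcel#4; parcel#4 < parcel#2; parcel#2 < parcel#9; parcel#9 < parcel#1; parcel#1 < parcel#8; parcel#8 < parcel#15, each given directly.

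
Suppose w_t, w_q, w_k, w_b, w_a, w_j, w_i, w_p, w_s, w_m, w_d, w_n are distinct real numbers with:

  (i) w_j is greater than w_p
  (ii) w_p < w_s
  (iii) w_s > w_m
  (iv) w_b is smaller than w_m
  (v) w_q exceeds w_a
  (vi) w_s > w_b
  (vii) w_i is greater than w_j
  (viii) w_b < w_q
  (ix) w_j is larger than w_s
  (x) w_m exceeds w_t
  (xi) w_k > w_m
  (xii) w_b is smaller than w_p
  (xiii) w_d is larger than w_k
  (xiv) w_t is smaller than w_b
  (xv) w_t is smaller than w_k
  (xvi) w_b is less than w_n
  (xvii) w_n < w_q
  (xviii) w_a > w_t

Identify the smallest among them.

Chaining upward from w_t: directly above it, w_b, w_m, w_k, w_a; then w_p, w_s, w_d, w_n, w_q; then w_j; then w_i.
That covers every other element, and nothing is given below w_t, so w_t is the smallest.

w_t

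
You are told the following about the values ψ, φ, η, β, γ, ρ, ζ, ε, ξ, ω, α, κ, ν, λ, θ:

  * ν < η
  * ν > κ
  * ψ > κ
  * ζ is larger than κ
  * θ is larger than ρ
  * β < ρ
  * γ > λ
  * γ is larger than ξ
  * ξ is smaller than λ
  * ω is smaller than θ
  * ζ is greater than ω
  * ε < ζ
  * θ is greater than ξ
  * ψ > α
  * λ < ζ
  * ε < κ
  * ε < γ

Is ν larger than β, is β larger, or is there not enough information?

Following every chain through β: above β we get ρ, θ.
ν is not reached, and no chain runs the other way from ν to β.
So the given relations leave the order of β and ν undetermined.

undetermined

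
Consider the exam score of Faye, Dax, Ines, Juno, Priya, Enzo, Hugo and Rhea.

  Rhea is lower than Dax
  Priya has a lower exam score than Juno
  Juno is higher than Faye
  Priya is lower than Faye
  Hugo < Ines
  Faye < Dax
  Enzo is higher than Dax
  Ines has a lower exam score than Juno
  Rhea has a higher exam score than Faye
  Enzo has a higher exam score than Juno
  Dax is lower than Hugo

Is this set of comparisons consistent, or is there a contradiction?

consistent

Every relation is compatible with Priya < Faye < Rhea < Dax < Hugo < Ines < Juno < Enzo; the set is consistent.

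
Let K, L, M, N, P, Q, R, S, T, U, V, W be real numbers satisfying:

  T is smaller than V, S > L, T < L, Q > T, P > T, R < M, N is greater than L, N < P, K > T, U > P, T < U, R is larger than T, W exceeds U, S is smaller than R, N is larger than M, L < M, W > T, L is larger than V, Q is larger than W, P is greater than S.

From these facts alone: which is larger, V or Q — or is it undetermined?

V < L and L < M give V < M.
Then M < N extends the chain to N.
With N < P: V < L < M < N < P.
Then P < U extends the chain to U.
Then U < W extends the chain to W.
With W < Q: V < L < M < N < P < U < W < Q.
So Q is larger.

Q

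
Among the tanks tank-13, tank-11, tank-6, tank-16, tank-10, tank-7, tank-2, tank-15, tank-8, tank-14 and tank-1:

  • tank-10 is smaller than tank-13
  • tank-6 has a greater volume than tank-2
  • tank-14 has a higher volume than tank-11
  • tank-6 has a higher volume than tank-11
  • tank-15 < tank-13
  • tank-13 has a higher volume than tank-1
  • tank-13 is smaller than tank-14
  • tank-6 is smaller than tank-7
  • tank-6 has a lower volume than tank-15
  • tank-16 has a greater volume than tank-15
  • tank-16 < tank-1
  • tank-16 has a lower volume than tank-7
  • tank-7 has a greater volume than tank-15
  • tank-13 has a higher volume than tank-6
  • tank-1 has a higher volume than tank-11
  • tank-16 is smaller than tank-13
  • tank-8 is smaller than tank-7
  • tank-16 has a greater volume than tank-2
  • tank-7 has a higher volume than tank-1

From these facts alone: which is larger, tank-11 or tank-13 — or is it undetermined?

Link the given pairs in sequence: tank-11 < tank-6; tank-6 < tank-15; tank-15 < tank-16; tank-16 < tank-1; tank-1 < tank-13.
Chaining these gives tank-11 < tank-6 < tank-15 < tank-16 < tank-1 < tank-13.
So tank-13 is larger.

tank-13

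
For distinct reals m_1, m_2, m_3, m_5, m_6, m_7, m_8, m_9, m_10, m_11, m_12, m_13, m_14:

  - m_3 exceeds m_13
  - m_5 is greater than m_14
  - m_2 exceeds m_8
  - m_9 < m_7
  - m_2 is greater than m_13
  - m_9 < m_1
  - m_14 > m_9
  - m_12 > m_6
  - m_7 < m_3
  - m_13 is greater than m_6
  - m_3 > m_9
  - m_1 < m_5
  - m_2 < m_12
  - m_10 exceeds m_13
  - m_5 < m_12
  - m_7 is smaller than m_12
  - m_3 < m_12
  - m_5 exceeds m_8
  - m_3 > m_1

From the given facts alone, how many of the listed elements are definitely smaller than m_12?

From m_12 the given relations immediately reach m_7, m_6, m_5, m_3, m_2.
From those, m_9, m_8, m_14, m_1, m_13 — 10 in total.
No other element is forced below m_12 by the given relations, so the count is 10.

10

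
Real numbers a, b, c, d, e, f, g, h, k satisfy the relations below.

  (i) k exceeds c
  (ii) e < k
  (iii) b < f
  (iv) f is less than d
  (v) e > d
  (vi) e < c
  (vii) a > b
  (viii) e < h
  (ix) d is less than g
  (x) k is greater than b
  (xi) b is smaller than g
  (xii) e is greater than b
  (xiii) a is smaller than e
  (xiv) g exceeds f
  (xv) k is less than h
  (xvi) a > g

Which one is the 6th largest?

Piecing the relations together gives one ordering: b < f < d < g < a < e < c < k < h.
Counting 6 from the largest end gives g.

g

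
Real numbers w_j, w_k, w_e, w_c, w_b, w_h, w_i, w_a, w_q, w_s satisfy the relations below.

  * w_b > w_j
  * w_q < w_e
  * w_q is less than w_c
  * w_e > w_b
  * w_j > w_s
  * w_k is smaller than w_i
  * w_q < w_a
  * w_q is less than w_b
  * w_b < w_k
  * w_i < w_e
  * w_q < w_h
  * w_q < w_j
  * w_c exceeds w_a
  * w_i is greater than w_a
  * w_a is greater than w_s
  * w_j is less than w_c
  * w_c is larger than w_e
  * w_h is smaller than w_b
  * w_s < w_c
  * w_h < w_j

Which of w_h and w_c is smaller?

Following the relations from w_h: w_h < w_j < w_b < w_k < w_i < w_e < w_c.
So w_h < w_c; w_h is the smaller of the two.

w_h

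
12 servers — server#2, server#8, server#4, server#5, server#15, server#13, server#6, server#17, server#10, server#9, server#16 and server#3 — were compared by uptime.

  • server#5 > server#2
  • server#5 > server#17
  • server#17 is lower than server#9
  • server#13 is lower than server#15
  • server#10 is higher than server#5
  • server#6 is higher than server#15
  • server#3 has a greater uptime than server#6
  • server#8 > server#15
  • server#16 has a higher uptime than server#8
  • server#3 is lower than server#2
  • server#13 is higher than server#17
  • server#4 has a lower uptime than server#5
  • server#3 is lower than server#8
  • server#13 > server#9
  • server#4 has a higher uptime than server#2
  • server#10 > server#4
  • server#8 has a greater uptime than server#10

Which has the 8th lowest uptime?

server#4

The consecutive relations fix a unique order: server#17 < server#9 < server#13 < server#15 < server#6 < server#3 < server#2 < server#4 < server#5 < server#10 < server#8 < server#16.
The 8th smallest is server#4.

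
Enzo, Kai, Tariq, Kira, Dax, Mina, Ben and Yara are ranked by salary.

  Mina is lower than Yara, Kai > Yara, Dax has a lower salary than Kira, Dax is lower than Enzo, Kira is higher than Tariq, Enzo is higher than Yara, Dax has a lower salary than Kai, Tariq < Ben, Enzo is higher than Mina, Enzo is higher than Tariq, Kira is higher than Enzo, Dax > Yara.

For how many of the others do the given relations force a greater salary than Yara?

From Yara the given relations immediately reach Dax, Kai, Enzo.
From those, Kira — 4 in total.
Nothing else is reachable above Yara; 4 in all.

4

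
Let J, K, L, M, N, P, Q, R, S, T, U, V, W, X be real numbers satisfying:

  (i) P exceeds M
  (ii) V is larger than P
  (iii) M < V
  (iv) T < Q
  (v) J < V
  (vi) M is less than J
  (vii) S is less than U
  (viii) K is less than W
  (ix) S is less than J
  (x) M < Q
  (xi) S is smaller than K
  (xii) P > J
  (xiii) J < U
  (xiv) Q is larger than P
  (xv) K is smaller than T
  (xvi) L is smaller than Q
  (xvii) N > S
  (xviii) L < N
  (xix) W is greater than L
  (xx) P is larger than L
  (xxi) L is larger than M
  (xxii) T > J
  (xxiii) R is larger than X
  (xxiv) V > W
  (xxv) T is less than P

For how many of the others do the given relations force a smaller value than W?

From W the given relations immediately reach L, K.
From those, S, M — 4 in total.
No other element is forced below W by the given relations, so the count is 4.

4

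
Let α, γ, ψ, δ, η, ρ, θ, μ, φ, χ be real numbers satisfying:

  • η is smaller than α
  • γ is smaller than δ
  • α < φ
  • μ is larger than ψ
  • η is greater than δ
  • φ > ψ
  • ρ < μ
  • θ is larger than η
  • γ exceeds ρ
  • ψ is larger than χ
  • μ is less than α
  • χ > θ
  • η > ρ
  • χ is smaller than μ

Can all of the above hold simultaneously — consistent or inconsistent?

consistent

The single ordering ρ < γ < δ < η < θ < χ < ψ < μ < α < φ satisfies every listed relation, so no contradiction arises.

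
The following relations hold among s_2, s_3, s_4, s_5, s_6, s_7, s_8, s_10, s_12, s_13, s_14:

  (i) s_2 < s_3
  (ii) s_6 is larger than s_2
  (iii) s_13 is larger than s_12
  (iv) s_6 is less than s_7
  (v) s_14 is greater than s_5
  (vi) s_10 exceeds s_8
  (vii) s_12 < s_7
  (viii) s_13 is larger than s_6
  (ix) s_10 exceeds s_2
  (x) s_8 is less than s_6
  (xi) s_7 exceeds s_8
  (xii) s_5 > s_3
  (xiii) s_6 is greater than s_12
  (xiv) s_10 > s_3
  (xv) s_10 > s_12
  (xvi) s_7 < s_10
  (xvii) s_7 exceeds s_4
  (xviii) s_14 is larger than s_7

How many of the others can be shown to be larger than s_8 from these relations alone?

5

Directly above s_8: s_6, s_7, s_10.
One step further: s_13, s_14 (5 so far).
No other element is forced above s_8 by the given relations, so the count is 5.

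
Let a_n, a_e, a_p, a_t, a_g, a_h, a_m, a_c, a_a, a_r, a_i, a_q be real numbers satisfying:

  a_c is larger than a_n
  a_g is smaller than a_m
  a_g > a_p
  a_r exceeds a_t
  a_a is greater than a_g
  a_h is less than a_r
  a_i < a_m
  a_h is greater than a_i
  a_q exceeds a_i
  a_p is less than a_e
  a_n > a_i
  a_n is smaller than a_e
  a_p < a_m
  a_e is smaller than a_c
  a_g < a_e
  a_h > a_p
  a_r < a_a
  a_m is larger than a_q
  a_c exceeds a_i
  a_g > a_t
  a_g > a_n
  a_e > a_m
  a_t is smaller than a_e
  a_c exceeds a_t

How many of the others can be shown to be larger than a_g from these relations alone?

From a_g the given relations immediately reach a_a, a_m, a_e.
From those, a_c — 4 in total.
Nothing else is reachable above a_g; 4 in all.

4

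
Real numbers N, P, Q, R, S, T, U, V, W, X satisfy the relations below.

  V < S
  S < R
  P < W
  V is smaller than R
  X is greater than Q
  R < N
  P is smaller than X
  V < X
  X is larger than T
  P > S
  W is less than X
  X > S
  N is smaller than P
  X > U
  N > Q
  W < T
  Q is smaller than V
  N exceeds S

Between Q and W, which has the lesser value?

Q

Following the relations from Q: Q < V < S < N < P < W.
So Q < W; Q is the smaller of the two.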